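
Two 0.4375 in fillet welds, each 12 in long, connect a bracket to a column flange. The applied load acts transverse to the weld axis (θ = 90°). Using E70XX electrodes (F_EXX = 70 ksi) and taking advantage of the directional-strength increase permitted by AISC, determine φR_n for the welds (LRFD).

t_e = 0.707 × 0.4375 = 0.3093 in; A_we = 0.3093 × 24 = 7.423 in².
Directional factor: 1.0 + 0.5 sin^1.5(90°) = 1.5.
F_nw = 0.6 × 70 × 1.5 = 63 ksi.
φR_n = 0.75 × 63 × 7.423 = 350.8 kip.

φR_n ≈ 351 kip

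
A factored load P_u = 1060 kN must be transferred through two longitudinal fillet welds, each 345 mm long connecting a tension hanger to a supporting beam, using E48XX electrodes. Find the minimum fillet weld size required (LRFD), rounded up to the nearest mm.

w = 11 mm

E48XX → F_EXX = 480 MPa.
Total weld length L = 690 mm.
Required throat t_e = P_u / (φ × 0.6 F_EXX × L) = 1060 / (0.75 × 0.6 × 480 × 690 × 10⁻³) = 7.112 mm.
Required leg w = t_e / 0.707 = 10.06 mm → use 11 mm.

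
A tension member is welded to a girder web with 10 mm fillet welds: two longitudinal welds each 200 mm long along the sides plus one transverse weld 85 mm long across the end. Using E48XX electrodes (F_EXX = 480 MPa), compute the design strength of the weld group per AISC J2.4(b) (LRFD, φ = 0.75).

φR_n ≈ 741 kN

t_e = 0.707 × 10 = 7.07 mm.
R_nwl = 0.6 × 480 × 7.07 × 400 × 10⁻³ = 814.5 kN (longitudinal, 2 welds).
R_nwt = 0.6 × 480 × 7.07 × 85 × 10⁻³ = 173.1 kN (transverse, base value).
(i) R_nwl + R_nwt = 987.5 kN; (ii) 0.85 R_nwl + 1.5 R_nwt = 951.9 kN.
R_n = max = 987.5 kN [governs: (i)]; φR_n = 740.7 kN.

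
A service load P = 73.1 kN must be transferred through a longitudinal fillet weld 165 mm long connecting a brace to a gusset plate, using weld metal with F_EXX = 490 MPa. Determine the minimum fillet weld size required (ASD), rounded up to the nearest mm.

Total weld length L = 165 mm.
Required throat t_e = P × Ω / (0.6 F_EXX × L) = 73.1 × 2.0 / (0.6 × 490 × 165 × 10⁻³) = 3.014 mm.
Required leg w = t_e / 0.707 = 4.263 mm → use 5 mm.

w = 5 mm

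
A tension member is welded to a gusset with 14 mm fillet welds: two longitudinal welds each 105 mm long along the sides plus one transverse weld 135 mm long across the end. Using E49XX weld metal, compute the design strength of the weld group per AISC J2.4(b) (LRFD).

φR_n ≈ 832 kN

E49XX → F_EXX = 490 MPa.
t_e = 0.707 × 14 = 9.898 mm.
R_nwl = 0.6 × 490 × 9.898 × 210 × 10⁻³ = 611.1 kN (longitudinal, 2 welds).
R_nwt = 0.6 × 490 × 9.898 × 135 × 10⁻³ = 392.9 kN (transverse, base value).
(i) R_nwl + R_nwt = 1004 kN; (ii) 0.85 R_nwl + 1.5 R_nwt = 1109 kN.
R_n = max = 1109 kN [governs: (ii)]; φR_n = 831.5 kN.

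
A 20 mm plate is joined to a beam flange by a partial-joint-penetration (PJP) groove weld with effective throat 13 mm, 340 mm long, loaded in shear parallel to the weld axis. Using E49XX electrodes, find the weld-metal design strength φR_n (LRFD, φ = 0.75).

φR_n ≈ 975 kN

E49XX → F_EXX = 490 MPa.
Effective throat (given) t_e = 13 mm.
A_we = 13 × 340 = 4420 mm².
F_nw = 0.6 F_EXX = 294 MPa.
φR_n = 0.75 × 294 × 4420 × 10⁻³ = 974.6 kN.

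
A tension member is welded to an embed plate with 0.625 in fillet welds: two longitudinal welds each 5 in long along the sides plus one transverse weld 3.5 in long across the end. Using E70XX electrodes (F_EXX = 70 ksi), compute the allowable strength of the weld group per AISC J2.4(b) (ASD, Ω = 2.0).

t_e = 0.707 × 0.625 = 0.4419 in.
R_nwl = 0.6 × 70 × 0.4419 × 10 = 185.6 kip (longitudinal, 2 welds).
R_nwt = 0.6 × 70 × 0.4419 × 3.5 = 64.96 kip (transverse, base value).
(i) R_nwl + R_nwt = 250.5 kip; (ii) 0.85 R_nwl + 1.5 R_nwt = 255.2 kip.
R_n = max = 255.2 kip [governs: (ii)]; R_n/Ω = 127.6 kip.

R_n/Ω ≈ 128 kip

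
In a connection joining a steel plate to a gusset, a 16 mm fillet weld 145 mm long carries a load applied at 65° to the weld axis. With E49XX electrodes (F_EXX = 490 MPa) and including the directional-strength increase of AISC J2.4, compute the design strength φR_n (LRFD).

φR_n ≈ 518 kN

t_e = 0.707 × 16 = 11.31 mm; A_we = 11.31 × 145 = 1640 mm².
Directional factor: 1.0 + 0.5 sin^1.5(65°) = 1.431.
F_nw = 0.6 × 490 × 1.431 = 420.8 MPa.
φR_n = 0.75 × 420.8 × 1640 × 10⁻³ = 517.7 kN.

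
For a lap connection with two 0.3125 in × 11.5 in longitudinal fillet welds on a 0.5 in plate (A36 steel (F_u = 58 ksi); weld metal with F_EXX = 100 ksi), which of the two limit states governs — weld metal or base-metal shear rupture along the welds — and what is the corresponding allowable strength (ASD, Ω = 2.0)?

R_n/Ω ≈ 152 kip (weld metal governs)

t_e = 0.707 × 0.3125 = 0.2209 in; L = 23 in.
Weld metal: R_n/Ω = (1/2.0) × 0.6 × 100 × 0.2209 × 23 = 152.4 kip.
Base metal (shear rupture): R_n/Ω = (1/2.0) × 0.6 × 58 × 0.5 × 23 = 200.1 kip.
Governing: weld metal.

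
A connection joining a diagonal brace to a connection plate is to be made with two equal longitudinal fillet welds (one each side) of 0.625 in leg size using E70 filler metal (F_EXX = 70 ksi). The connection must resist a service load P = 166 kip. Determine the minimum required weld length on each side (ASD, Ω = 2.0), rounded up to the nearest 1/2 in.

Throat t_e = 0.707 × 0.625 = 0.4419 in.
r_n/Ω = (0.6 × 70 × 0.4419) / 2.0 = 9.279 kip/in.
L_req = P / (r_n/Ω) = 166 / 9.279 = 17.89 in total.
Per side: 17.89 / 2 = 8.945 in.
Round up → use L = 9 in on each side.

L = 9 in on each side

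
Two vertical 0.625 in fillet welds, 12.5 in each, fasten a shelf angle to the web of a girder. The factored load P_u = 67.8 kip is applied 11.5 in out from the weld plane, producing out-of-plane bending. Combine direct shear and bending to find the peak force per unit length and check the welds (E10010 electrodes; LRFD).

E100XX → F_EXX = 100 ksi.
L_w = 2 × 12.5 = 25 in; section modulus (unit throat) S = 2 × L²/6 = 52.08 in².
Direct shear f_v = P/L_w = 67.8/25 = 2.712 kip/in.
Moment M = P × e = 67.8 × 11.5 = 779.7 kip·in; bending f_b = M/S = 14.97 kip/in.
f_max = √(f_v² + f_b²) = √(2.712² + 14.97²) = 15.21 kip/in.
φr_n = 0.75 × 0.6 × 100 × (0.707 × 0.625) = 19.88 kip/in → adequate.

f_max ≈ 15.2 kip/in; adequate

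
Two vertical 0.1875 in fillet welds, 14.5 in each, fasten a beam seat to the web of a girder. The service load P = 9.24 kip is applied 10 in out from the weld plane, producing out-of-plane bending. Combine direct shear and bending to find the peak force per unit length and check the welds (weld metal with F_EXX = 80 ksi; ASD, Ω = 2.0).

L_w = 2 × 14.5 = 29 in; section modulus (unit throat) S = 2 × L²/6 = 70.08 in².
Direct shear f_v = P/L_w = 9.24/29 = 0.3186 kip/in.
Moment M = P × e = 9.24 × 10 = 92.4 kip·in; bending f_b = M/S = 1.318 kip/in.
f_max = √(f_v² + f_b²) = √(0.3186² + 1.318²) = 1.356 kip/in.
r_n/Ω = (1/2.0) × 0.6 × 80 × (0.707 × 0.1875) = 3.181 kip/in → adequate.

f_max ≈ 1.36 kip/in; adequate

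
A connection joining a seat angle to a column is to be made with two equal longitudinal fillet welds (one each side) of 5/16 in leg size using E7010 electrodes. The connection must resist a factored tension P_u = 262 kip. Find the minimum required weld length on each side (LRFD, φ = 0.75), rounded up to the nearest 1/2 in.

L = 19 in on each side

E70XX → F_EXX = 70 ksi.
Throat t_e = 0.707 × 0.3125 = 0.2209 in.
φr_n = 0.75 × 0.6 × 70 × 0.2209 = 6.96 kip/in.
L_req = P_u / φr_n = 262 / 6.96 = 37.65 in total.
Per side: 37.65 / 2 = 18.82 in.
Round up → use L = 19 in on each side.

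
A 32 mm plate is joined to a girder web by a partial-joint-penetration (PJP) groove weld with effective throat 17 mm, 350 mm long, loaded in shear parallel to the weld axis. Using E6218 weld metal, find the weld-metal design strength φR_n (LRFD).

φR_n ≈ 1660 kN

E62XX → F_EXX = 620 MPa.
Effective throat (given) t_e = 17 mm.
A_we = 17 × 350 = 5950 mm².
F_nw = 0.6 F_EXX = 372 MPa.
φR_n = 0.75 × 372 × 5950 × 10⁻³ = 1660 kN.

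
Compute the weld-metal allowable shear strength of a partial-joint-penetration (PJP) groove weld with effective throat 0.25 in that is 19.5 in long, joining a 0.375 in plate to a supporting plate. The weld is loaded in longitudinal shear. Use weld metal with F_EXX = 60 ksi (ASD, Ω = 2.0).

Effective throat (given) t_e = 0.25 in.
A_we = 0.25 × 19.5 = 4.875 in².
F_nw = 0.6 F_EXX = 36 ksi.
R_n/Ω = (36 × 4.875) / 2.0 = 87.75 kips.

R_n/Ω ≈ 87.8 kips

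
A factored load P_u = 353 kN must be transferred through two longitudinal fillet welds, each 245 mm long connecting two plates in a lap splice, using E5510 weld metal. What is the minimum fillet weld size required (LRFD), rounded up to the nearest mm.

E55XX → F_EXX = 550 MPa.
Total weld length L = 490 mm.
Required throat t_e = P_u / (φ × 0.6 F_EXX × L) = 353 / (0.75 × 0.6 × 550 × 490 × 10⁻³) = 2.911 mm.
Required leg w = t_e / 0.707 = 4.117 mm → use 5 mm.

w = 5 mm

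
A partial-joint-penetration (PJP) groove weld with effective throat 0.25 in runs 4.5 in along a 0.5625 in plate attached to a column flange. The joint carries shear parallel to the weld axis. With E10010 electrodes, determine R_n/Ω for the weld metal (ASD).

E100XX → F_EXX = 100 ksi.
Effective throat (given) t_e = 0.25 in.
A_we = 0.25 × 4.5 = 1.125 in².
F_nw = 0.6 F_EXX = 60 ksi.
R_n/Ω = (60 × 1.125) / 2.0 = 33.75 kips.

R_n/Ω ≈ 33.8 kips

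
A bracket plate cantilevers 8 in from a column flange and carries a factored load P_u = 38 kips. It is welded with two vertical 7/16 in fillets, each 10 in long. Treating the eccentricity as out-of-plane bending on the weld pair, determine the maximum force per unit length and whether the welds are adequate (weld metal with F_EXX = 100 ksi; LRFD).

f_max ≈ 9.32 kip/in; adequate

L_w = 2 × 10 = 20 in; section modulus (unit throat) S = 2 × L²/6 = 33.33 in².
Direct shear f_v = P/L_w = 38/20 = 1.9 kip/in.
Moment M = P × e = 38 × 8 = 304 kip·in; bending f_b = M/S = 9.12 kip/in.
f_max = √(f_v² + f_b²) = √(1.9² + 9.12²) = 9.316 kip/in.
φr_n = 0.75 × 0.6 × 100 × (0.707 × 0.4375) = 13.92 kip/in → adequate.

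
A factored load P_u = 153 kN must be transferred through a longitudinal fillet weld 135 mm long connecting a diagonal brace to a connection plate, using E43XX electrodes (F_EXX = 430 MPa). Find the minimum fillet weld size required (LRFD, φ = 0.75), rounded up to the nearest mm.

w = 9 mm

Total weld length L = 135 mm.
Required throat t_e = P_u / (φ × 0.6 F_EXX × L) = 153 / (0.75 × 0.6 × 430 × 135 × 10⁻³) = 5.857 mm.
Required leg w = t_e / 0.707 = 8.284 mm → use 9 mm.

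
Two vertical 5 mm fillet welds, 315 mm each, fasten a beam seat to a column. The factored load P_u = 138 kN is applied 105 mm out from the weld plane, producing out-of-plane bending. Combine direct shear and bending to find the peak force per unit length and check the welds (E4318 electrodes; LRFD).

f_max ≈ 490 N/mm; adequate

E43XX → F_EXX = 430 MPa.
L_w = 2 × 315 = 630 mm; section modulus (unit throat) S = 2 × L²/6 = 33080 mm².
Direct shear f_v = P/L_w = 138×10³/630 = 219 N/mm.
Moment M = P × e = 138×10³ × 105 = 14490000 N·mm; bending f_b = M/S = 438.1 N/mm.
f_max = √(f_v² + f_b²) = √(219² + 438.1²) = 489.8 N/mm.
φr_n = 0.75 × 0.6 × 430 × (0.707 × 5) = 684 N/mm → adequate.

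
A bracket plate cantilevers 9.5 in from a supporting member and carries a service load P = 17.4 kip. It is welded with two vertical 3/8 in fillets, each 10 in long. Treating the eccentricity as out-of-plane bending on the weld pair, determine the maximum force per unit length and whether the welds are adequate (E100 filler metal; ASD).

f_max ≈ 5.03 kip/in; adequate

E100XX → F_EXX = 100 ksi.
L_w = 2 × 10 = 20 in; section modulus (unit throat) S = 2 × L²/6 = 33.33 in².
Direct shear f_v = P/L_w = 17.4/20 = 0.87 kip/in.
Moment M = P × e = 17.4 × 9.5 = 165.3 kip·in; bending f_b = M/S = 4.959 kip/in.
f_max = √(f_v² + f_b²) = √(0.87² + 4.959²) = 5.035 kip/in.
r_n/Ω = (1/2.0) × 0.6 × 100 × (0.707 × 0.375) = 7.954 kip/in → adequate.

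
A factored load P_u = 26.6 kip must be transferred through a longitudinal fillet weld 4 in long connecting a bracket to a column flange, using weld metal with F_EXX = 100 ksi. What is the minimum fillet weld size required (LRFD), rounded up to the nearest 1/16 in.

w = 1/4 in

Total weld length L = 4 in.
Required throat t_e = P_u / (φ × 0.6 F_EXX × L) = 26.6 / (0.75 × 0.6 × 100 × 4) = 0.1478 in.
Required leg w = t_e / 0.707 = 0.209 in → use 1/4 in.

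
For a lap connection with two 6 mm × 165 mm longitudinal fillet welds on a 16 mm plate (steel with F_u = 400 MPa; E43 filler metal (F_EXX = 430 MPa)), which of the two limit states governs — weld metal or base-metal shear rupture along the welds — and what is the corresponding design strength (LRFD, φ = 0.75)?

t_e = 0.707 × 6 = 4.242 mm; L = 330 mm.
Weld metal: φR_n = 0.75 × 0.6 × 430 × 4.242 × 330 × 10⁻³ = 270.9 kN.
Base metal (shear rupture): φR_n = 0.75 × 0.6 × 400 × 16 × 330 × 10⁻³ = 950.4 kN.
Governing: weld metal.

φR_n ≈ 271 kN (weld metal governs)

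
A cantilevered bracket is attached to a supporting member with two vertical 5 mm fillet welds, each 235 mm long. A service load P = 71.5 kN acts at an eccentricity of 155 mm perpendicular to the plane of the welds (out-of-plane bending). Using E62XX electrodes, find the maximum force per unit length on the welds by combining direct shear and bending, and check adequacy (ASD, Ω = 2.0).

f_max ≈ 621 N/mm; adequate

E62XX → F_EXX = 620 MPa.
L_w = 2 × 235 = 470 mm; section modulus (unit throat) S = 2 × L²/6 = 18410 mm².
Direct shear f_v = P/L_w = 71.5×10³/470 = 152.1 N/mm.
Moment M = P × e = 71.5×10³ × 155 = 11082000 N·mm; bending f_b = M/S = 602 N/mm.
f_max = √(f_v² + f_b²) = √(152.1² + 602²) = 621 N/mm.
r_n/Ω = (1/2.0) × 0.6 × 620 × (0.707 × 5) = 657.5 N/mm → adequate.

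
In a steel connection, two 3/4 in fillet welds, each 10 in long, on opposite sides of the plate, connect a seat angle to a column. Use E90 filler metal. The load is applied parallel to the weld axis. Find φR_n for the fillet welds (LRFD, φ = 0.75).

E90XX → F_EXX = 90 ksi.
Effective throat t_e = 0.707 × 0.75 = 0.5302 in.
Total length L = 20 in; A_we = 0.5302 × 20 = 10.61 in².
F_nw = 0.6 F_EXX = 0.6 × 90 = 54 ksi.
φR_n = 0.75 × 54 × 10.61 = 429.5 kips.

φR_n ≈ 430 kips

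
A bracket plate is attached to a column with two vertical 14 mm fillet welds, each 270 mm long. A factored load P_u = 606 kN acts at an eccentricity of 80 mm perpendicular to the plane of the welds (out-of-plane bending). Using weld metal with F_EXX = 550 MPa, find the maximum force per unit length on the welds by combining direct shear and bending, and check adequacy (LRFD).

L_w = 2 × 270 = 540 mm; section modulus (unit throat) S = 2 × L²/6 = 24300 mm².
Direct shear f_v = P/L_w = 606×10³/540 = 1122 N/mm.
Moment M = P × e = 606×10³ × 80 = 48480000 N·mm; bending f_b = M/S = 1995 N/mm.
f_max = √(f_v² + f_b²) = √(1122² + 1995²) = 2289 N/mm.
φr_n = 0.75 × 0.6 × 550 × (0.707 × 14) = 2450 N/mm → adequate.

f_max ≈ 2290 N/mm; adequate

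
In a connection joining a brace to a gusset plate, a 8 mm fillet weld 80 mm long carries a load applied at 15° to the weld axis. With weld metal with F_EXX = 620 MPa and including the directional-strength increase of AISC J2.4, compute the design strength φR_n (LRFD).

t_e = 0.707 × 8 = 5.656 mm; A_we = 5.656 × 80 = 452.5 mm².
Directional factor: 1.0 + 0.5 sin^1.5(15°) = 1.066.
F_nw = 0.6 × 620 × 1.066 = 396.5 MPa.
φR_n = 0.75 × 396.5 × 452.5 × 10⁻³ = 134.6 kN.

φR_n ≈ 135 kN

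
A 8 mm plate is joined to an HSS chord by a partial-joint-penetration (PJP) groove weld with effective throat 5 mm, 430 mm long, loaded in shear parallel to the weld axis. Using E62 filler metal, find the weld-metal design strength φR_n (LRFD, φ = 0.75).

φR_n ≈ 600 kN

E62XX → F_EXX = 620 MPa.
Effective throat (given) t_e = 5 mm.
A_we = 5 × 430 = 2150 mm².
F_nw = 0.6 F_EXX = 372 MPa.
φR_n = 0.75 × 372 × 2150 × 10⁻³ = 599.9 kN.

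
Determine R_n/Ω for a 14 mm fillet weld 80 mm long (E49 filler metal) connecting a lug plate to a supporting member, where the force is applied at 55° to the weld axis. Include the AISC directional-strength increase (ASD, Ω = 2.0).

E49XX → F_EXX = 490 MPa.
t_e = 0.707 × 14 = 9.898 mm; A_we = 9.898 × 80 = 791.8 mm².
Directional factor: 1.0 + 0.5 sin^1.5(55°) = 1.371.
F_nw = 0.6 × 490 × 1.371 = 403 MPa.
R_n/Ω = (403 × 791.8) / 2.0 × 10⁻³ = 159.5 kN.

R_n/Ω ≈ 160 kN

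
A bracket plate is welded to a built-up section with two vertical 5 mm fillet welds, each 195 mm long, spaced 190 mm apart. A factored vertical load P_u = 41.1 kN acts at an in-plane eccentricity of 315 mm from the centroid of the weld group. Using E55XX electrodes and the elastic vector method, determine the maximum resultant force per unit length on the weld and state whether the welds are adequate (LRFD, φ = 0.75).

f_max ≈ 451 N/mm; adequate

E55XX → F_EXX = 550 MPa.
Total weld length L_w = 390 mm. Treat welds as unit-width lines.
Polar moment about centroid: J = 2[d³/12 + d(b/2)²] = 2[195³/12 + 195×95²] = 4756000 mm³.
Direct shear f_v = P/L_w = 41.1×10³ / 390 = 105.4 N/mm (vertical).
Torsion M = P·e = 41.1×10³ × 315 = 12946000 N·mm.
Critical point at (x, y) = (95, 97.5) from centroid. f_tx = M·y/J = 265.4 N/mm; f_ty = M·x/J = 258.6 N/mm.
Resultant f_max = √[f_tx² + (f_v + f_ty)²] = √[265.4² + (105.4 + 258.6)²] = 450.5 N/mm.
Capacity per unit length: φr_n = 0.75 × 0.6 × 550 × (0.707 × 5) = 874.9 N/mm.
450.5 ≤ 874.9 → adequate.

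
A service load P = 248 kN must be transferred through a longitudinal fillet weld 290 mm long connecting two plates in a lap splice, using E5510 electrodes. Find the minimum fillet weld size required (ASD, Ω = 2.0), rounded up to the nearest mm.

E55XX → F_EXX = 550 MPa.
Total weld length L = 290 mm.
Required throat t_e = P × Ω / (0.6 F_EXX × L) = 248 × 2.0 / (0.6 × 550 × 290 × 10⁻³) = 5.183 mm.
Required leg w = t_e / 0.707 = 7.331 mm → use 8 mm.

w = 8 mm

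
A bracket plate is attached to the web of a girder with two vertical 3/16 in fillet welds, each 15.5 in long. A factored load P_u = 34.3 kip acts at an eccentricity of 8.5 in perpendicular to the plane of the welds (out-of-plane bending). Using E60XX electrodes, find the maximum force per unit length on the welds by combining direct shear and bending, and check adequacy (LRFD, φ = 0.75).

E60XX → F_EXX = 60 ksi.
L_w = 2 × 15.5 = 31 in; section modulus (unit throat) S = 2 × L²/6 = 80.08 in².
Direct shear f_v = P/L_w = 34.3/31 = 1.106 kip/in.
Moment M = P × e = 34.3 × 8.5 = 291.55 kip·in; bending f_b = M/S = 3.641 kip/in.
f_max = √(f_v² + f_b²) = √(1.106² + 3.641²) = 3.805 kip/in.
φr_n = 0.75 × 0.6 × 60 × (0.707 × 0.1875) = 3.579 kip/in → NOT adequate.

f_max ≈ 3.81 kip/in; NOT adequate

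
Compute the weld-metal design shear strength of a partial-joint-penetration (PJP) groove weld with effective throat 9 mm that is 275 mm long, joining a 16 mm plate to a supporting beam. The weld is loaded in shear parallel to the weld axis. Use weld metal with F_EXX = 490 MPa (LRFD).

Effective throat (given) t_e = 9 mm.
A_we = 9 × 275 = 2475 mm².
F_nw = 0.6 F_EXX = 294 MPa.
φR_n = 0.75 × 294 × 2475 × 10⁻³ = 545.7 kN.

φR_n ≈ 546 kN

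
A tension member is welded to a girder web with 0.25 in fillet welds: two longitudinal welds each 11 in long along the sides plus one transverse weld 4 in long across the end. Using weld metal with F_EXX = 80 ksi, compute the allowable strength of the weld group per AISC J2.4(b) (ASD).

R_n/Ω ≈ 110 kip

t_e = 0.707 × 0.25 = 0.1767 in.
R_nwl = 0.6 × 80 × 0.1767 × 22 = 186.6 kip (longitudinal, 2 welds).
R_nwt = 0.6 × 80 × 0.1767 × 4 = 33.94 kip (transverse, base value).
(i) R_nwl + R_nwt = 220.6 kip; (ii) 0.85 R_nwl + 1.5 R_nwt = 209.6 kip.
R_n = max = 220.6 kip [governs: (i)]; R_n/Ω = 110.3 kip.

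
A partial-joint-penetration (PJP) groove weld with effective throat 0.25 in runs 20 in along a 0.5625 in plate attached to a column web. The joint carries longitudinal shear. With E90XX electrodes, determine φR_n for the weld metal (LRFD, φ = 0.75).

E90XX → F_EXX = 90 ksi.
Effective throat (given) t_e = 0.25 in.
A_we = 0.25 × 20 = 5 in².
F_nw = 0.6 F_EXX = 54 ksi.
φR_n = 0.75 × 54 × 5 = 202.5 kips.

φR_n ≈ 202 kips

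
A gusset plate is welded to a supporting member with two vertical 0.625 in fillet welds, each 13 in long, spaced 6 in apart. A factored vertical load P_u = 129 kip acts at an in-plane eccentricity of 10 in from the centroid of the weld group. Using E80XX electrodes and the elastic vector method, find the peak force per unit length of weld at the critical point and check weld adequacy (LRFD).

E80XX → F_EXX = 80 ksi.
Total weld length L_w = 26 in. Treat welds as unit-width lines.
Polar moment about centroid: J = 2[d³/12 + d(b/2)²] = 2[13³/12 + 13×3²] = 600.2 in³.
Direct shear f_v = P/L_w = 129 / 26 = 4.962 kip/in (vertical).
Torsion M = P·e = 129 × 10 = 1290 kip·in.
Critical point at (x, y) = (3, 6.5) from centroid. f_tx = M·y/J = 13.97 kip/in; f_ty = M·x/J = 6.448 kip/in.
Resultant f_max = √[f_tx² + (f_v + f_ty)²] = √[13.97² + (4.962 + 6.448)²] = 18.04 kip/in.
Capacity per unit length: φr_n = 0.75 × 0.6 × 80 × (0.707 × 0.625) = 15.91 kip/in.
18.04 > 15.91 → NOT adequate.

f_max ≈ 18 kip/in; NOT adequate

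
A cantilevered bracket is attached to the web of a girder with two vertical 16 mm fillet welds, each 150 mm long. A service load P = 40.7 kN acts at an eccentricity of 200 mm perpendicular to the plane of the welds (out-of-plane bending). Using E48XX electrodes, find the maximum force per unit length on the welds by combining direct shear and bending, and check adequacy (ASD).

f_max ≈ 1090 N/mm; adequate

E48XX → F_EXX = 480 MPa.
L_w = 2 × 150 = 300 mm; section modulus (unit throat) S = 2 × L²/6 = 7500 mm².
Direct shear f_v = P/L_w = 40.7×10³/300 = 135.7 N/mm.
Moment M = P × e = 40.7×10³ × 200 = 8140000 N·mm; bending f_b = M/S = 1085 N/mm.
f_max = √(f_v² + f_b²) = √(135.7² + 1085²) = 1094 N/mm.
r_n/Ω = (1/2.0) × 0.6 × 480 × (0.707 × 16) = 1629 N/mm → adequate.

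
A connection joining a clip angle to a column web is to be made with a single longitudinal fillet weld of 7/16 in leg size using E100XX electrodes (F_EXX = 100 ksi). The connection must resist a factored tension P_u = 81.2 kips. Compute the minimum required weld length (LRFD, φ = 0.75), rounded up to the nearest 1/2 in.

L = 6 in

Throat t_e = 0.707 × 0.4375 = 0.3093 in.
φr_n = 0.75 × 0.6 × 100 × 0.3093 = 13.92 kips/in.
L_req = P_u / φr_n = 81.2 / 13.92 = 5.834 in total.
Round up → use L = 6 in.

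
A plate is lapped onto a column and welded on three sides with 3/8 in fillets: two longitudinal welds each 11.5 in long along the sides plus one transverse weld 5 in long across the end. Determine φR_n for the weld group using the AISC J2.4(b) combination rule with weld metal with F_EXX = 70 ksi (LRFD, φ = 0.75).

φR_n ≈ 234 kip

t_e = 0.707 × 0.375 = 0.2651 in.
R_nwl = 0.6 × 70 × 0.2651 × 23 = 256.1 kip (longitudinal, 2 welds).
R_nwt = 0.6 × 70 × 0.2651 × 5 = 55.68 kip (transverse, base value).
(i) R_nwl + R_nwt = 311.8 kip; (ii) 0.85 R_nwl + 1.5 R_nwt = 301.2 kip.
R_n = max = 311.8 kip [governs: (i)]; φR_n = 233.8 kip.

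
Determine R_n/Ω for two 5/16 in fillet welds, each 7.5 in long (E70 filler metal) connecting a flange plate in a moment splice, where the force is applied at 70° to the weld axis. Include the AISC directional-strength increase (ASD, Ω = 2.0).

R_n/Ω ≈ 101 kips

E70XX → F_EXX = 70 ksi.
t_e = 0.707 × 0.3125 = 0.2209 in; A_we = 0.2209 × 15 = 3.314 in².
Directional factor: 1.0 + 0.5 sin^1.5(70°) = 1.455.
F_nw = 0.6 × 70 × 1.455 = 61.13 ksi.
R_n/Ω = (61.13 × 3.314) / 2.0 = 101.3 kips.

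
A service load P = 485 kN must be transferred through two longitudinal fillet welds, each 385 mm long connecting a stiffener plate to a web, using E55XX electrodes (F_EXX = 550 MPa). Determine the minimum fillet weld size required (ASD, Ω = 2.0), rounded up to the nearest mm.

w = 6 mm

Total weld length L = 770 mm.
Required throat t_e = P × Ω / (0.6 F_EXX × L) = 485 × 2.0 / (0.6 × 550 × 770 × 10⁻³) = 3.817 mm.
Required leg w = t_e / 0.707 = 5.399 mm → use 6 mm.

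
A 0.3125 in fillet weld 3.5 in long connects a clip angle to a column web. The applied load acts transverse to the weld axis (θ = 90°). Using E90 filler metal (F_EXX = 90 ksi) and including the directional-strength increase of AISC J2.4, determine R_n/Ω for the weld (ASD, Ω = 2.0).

t_e = 0.707 × 0.3125 = 0.2209 in; A_we = 0.2209 × 3.5 = 0.7733 in².
Directional factor: 1.0 + 0.5 sin^1.5(90°) = 1.5.
F_nw = 0.6 × 90 × 1.5 = 81 ksi.
R_n/Ω = (81 × 0.7733) / 2.0 = 31.32 kips.

R_n/Ω ≈ 31.3 kips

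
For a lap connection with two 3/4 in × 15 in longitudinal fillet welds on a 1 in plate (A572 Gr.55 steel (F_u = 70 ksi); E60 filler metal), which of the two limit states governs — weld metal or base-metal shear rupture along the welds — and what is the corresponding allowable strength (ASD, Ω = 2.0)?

E60XX → F_EXX = 60 ksi.
t_e = 0.707 × 0.75 = 0.5302 in; L = 30 in.
Weld metal: R_n/Ω = (1/2.0) × 0.6 × 60 × 0.5302 × 30 = 286.3 kips.
Base metal (shear rupture): R_n/Ω = (1/2.0) × 0.6 × 70 × 1 × 30 = 630 kips.
Governing: weld metal.

R_n/Ω ≈ 286 kips (weld metal governs)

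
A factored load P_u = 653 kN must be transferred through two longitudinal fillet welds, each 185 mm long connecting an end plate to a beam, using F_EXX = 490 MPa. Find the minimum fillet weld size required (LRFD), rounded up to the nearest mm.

w = 12 mm

Total weld length L = 370 mm.
Required throat t_e = P_u / (φ × 0.6 F_EXX × L) = 653 / (0.75 × 0.6 × 490 × 370 × 10⁻³) = 8.004 mm.
Required leg w = t_e / 0.707 = 11.32 mm → use 12 mm.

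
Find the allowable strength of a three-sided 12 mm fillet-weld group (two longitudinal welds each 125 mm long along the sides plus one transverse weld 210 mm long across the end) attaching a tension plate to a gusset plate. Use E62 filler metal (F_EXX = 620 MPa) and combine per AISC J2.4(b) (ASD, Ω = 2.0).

R_n/Ω ≈ 832 kN

t_e = 0.707 × 12 = 8.484 mm.
R_nwl = 0.6 × 620 × 8.484 × 250 × 10⁻³ = 789 kN (longitudinal, 2 welds).
R_nwt = 0.6 × 620 × 8.484 × 210 × 10⁻³ = 662.8 kN (transverse, base value).
(i) R_nwl + R_nwt = 1452 kN; (ii) 0.85 R_nwl + 1.5 R_nwt = 1665 kN.
R_n = max = 1665 kN [governs: (ii)]; R_n/Ω = 832.4 kN.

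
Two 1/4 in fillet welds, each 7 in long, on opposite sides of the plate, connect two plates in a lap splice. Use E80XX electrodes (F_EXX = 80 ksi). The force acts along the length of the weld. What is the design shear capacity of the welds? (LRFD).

φR_n ≈ 89.1 kip

Effective throat t_e = 0.707 × 0.25 = 0.1767 in.
Total length L = 14 in; A_we = 0.1767 × 14 = 2.474 in².
F_nw = 0.6 F_EXX = 0.6 × 80 = 48 ksi.
φR_n = 0.75 × 48 × 2.474 = 89.08 kip.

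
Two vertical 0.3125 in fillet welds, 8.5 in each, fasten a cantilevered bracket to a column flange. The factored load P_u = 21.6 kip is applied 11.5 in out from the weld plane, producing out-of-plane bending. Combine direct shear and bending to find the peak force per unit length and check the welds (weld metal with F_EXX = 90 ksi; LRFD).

L_w = 2 × 8.5 = 17 in; section modulus (unit throat) S = 2 × L²/6 = 24.08 in².
Direct shear f_v = P/L_w = 21.6/17 = 1.271 kip/in.
Moment M = P × e = 21.6 × 11.5 = 248.4 kip·in; bending f_b = M/S = 10.31 kip/in.
f_max = √(f_v² + f_b²) = √(1.271² + 10.31²) = 10.39 kip/in.
φr_n = 0.75 × 0.6 × 90 × (0.707 × 0.3125) = 8.948 kip/in → NOT adequate.

f_max ≈ 10.4 kip/in; NOT adequate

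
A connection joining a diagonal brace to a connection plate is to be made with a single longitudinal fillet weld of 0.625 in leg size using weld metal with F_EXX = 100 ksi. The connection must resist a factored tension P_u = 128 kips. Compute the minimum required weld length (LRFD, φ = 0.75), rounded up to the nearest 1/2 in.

Throat t_e = 0.707 × 0.625 = 0.4419 in.
φr_n = 0.75 × 0.6 × 100 × 0.4419 = 19.88 kips/in.
L_req = P_u / φr_n = 128 / 19.88 = 6.437 in total.
Round up → use L = 6.5 in.

L = 6.5 in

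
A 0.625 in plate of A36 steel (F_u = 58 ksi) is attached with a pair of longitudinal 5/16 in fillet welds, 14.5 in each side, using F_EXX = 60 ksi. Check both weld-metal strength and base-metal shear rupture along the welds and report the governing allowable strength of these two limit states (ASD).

t_e = 0.707 × 0.3125 = 0.2209 in; L = 29 in.
Weld metal: R_n/Ω = (1/2.0) × 0.6 × 60 × 0.2209 × 29 = 115.3 kips.
Base metal (shear rupture): R_n/Ω = (1/2.0) × 0.6 × 58 × 0.625 × 29 = 315.4 kips.
Governing: weld metal.

R_n/Ω ≈ 115 kips (weld metal governs)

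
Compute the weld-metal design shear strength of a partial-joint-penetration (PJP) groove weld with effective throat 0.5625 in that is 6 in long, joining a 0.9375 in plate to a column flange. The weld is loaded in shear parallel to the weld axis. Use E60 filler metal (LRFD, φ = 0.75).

φR_n ≈ 91.1 kips

E60XX → F_EXX = 60 ksi.
Effective throat (given) t_e = 0.5625 in.
A_we = 0.5625 × 6 = 3.375 in².
F_nw = 0.6 F_EXX = 36 ksi.
φR_n = 0.75 × 36 × 3.375 = 91.12 kips.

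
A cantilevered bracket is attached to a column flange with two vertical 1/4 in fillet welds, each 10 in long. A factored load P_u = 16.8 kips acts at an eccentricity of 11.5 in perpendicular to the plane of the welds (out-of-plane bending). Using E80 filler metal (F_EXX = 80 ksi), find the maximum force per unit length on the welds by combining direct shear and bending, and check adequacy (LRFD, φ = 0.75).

L_w = 2 × 10 = 20 in; section modulus (unit throat) S = 2 × L²/6 = 33.33 in².
Direct shear f_v = P/L_w = 16.8/20 = 0.84 kip/in.
Moment M = P × e = 16.8 × 11.5 = 193.2 kip·in; bending f_b = M/S = 5.796 kip/in.
f_max = √(f_v² + f_b²) = √(0.84² + 5.796²) = 5.857 kip/in.
φr_n = 0.75 × 0.6 × 80 × (0.707 × 0.25) = 6.363 kip/in → adequate.

f_max ≈ 5.86 kip/in; adequate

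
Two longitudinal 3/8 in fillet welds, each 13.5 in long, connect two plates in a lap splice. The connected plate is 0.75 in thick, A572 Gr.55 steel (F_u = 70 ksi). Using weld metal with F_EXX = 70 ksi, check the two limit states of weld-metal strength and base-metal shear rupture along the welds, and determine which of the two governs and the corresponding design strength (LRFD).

φR_n ≈ 225 kip (weld metal governs)

t_e = 0.707 × 0.375 = 0.2651 in; L = 27 in.
Weld metal: φR_n = 0.75 × 0.6 × 70 × 0.2651 × 27 = 225.5 kip.
Base metal (shear rupture): φR_n = 0.75 × 0.6 × 70 × 0.75 × 27 = 637.9 kip.
Governing: weld metal.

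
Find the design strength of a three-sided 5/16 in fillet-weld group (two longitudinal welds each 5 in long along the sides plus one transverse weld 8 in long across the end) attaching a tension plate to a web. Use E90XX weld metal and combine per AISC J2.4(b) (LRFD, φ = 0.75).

E90XX → F_EXX = 90 ksi.
t_e = 0.707 × 0.3125 = 0.2209 in.
R_nwl = 0.6 × 90 × 0.2209 × 10 = 119.3 kips (longitudinal, 2 welds).
R_nwt = 0.6 × 90 × 0.2209 × 8 = 95.44 kips (transverse, base value).
(i) R_nwl + R_nwt = 214.8 kips; (ii) 0.85 R_nwl + 1.5 R_nwt = 244.6 kips.
R_n = max = 244.6 kips [governs: (ii)]; φR_n = 183.4 kips.

φR_n ≈ 183 kips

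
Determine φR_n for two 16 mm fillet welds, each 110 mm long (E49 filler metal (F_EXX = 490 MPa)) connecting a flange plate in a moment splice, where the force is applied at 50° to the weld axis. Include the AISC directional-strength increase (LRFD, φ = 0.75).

φR_n ≈ 733 kN

t_e = 0.707 × 16 = 11.31 mm; A_we = 11.31 × 220 = 2489 mm².
Directional factor: 1.0 + 0.5 sin^1.5(50°) = 1.335.
F_nw = 0.6 × 490 × 1.335 = 392.6 MPa.
φR_n = 0.75 × 392.6 × 2489 × 10⁻³ = 732.7 kN.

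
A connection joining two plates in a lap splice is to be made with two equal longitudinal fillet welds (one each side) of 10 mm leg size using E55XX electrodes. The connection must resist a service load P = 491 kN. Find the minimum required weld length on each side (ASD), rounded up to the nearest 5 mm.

E55XX → F_EXX = 550 MPa.
Throat t_e = 0.707 × 10 = 7.07 mm.
r_n/Ω = (0.6 × 550 × 7.07) / 2.0 = 1167 N/mm = 1.167 kN/mm.
L_req = P / (r_n/Ω) = 491 / 1.167 = 420.9 mm total.
Per side: 420.9 / 2 = 210.4 mm.
Round up → use L = 215 mm on each side.

L = 215 mm on each side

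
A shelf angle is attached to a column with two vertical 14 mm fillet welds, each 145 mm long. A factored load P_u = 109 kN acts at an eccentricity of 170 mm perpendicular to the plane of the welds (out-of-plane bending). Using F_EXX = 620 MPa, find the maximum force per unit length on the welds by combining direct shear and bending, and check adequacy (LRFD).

L_w = 2 × 145 = 290 mm; section modulus (unit throat) S = 2 × L²/6 = 7008 mm².
Direct shear f_v = P/L_w = 109×10³/290 = 375.9 N/mm.
Moment M = P × e = 109×10³ × 170 = 18530000 N·mm; bending f_b = M/S = 2644 N/mm.
f_max = √(f_v² + f_b²) = √(375.9² + 2644²) = 2671 N/mm.
φr_n = 0.75 × 0.6 × 620 × (0.707 × 14) = 2762 N/mm → adequate.

f_max ≈ 2670 N/mm; adequate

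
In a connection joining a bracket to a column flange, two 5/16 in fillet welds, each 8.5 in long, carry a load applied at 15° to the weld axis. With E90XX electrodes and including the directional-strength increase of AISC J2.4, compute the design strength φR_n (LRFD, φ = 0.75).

φR_n ≈ 162 kips

E90XX → F_EXX = 90 ksi.
t_e = 0.707 × 0.3125 = 0.2209 in; A_we = 0.2209 × 17 = 3.756 in².
Directional factor: 1.0 + 0.5 sin^1.5(15°) = 1.066.
F_nw = 0.6 × 90 × 1.066 = 57.56 ksi.
φR_n = 0.75 × 57.56 × 3.756 = 162.1 kips.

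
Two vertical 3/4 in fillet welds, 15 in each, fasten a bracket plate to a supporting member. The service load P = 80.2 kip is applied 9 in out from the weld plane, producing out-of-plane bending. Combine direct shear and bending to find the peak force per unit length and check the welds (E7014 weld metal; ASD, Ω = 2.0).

f_max ≈ 9.99 kip/in; adequate

E70XX → F_EXX = 70 ksi.
L_w = 2 × 15 = 30 in; section modulus (unit throat) S = 2 × L²/6 = 75 in².
Direct shear f_v = P/L_w = 80.2/30 = 2.673 kip/in.
Moment M = P × e = 80.2 × 9 = 721.8 kip·in; bending f_b = M/S = 9.624 kip/in.
f_max = √(f_v² + f_b²) = √(2.673² + 9.624²) = 9.988 kip/in.
r_n/Ω = (1/2.0) × 0.6 × 70 × (0.707 × 0.75) = 11.14 kip/in → adequate.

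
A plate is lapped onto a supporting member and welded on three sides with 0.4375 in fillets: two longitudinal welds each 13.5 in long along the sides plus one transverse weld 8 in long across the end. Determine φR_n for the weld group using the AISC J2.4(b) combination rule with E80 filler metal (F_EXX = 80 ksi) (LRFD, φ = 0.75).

t_e = 0.707 × 0.4375 = 0.3093 in.
R_nwl = 0.6 × 80 × 0.3093 × 27 = 400.9 kips (longitudinal, 2 welds).
R_nwt = 0.6 × 80 × 0.3093 × 8 = 118.8 kips (transverse, base value).
(i) R_nwl + R_nwt = 519.6 kips; (ii) 0.85 R_nwl + 1.5 R_nwt = 518.9 kips.
R_n = max = 519.6 kips [governs: (i)]; φR_n = 389.7 kips.

φR_n ≈ 390 kips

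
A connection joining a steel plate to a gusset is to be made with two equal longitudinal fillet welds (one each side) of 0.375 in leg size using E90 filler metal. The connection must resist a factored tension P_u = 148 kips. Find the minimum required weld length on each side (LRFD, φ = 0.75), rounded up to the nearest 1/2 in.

L = 7 in on each side

E90XX → F_EXX = 90 ksi.
Throat t_e = 0.707 × 0.375 = 0.2651 in.
φr_n = 0.75 × 0.6 × 90 × 0.2651 = 10.74 kips/in.
L_req = P_u / φr_n = 148 / 10.74 = 13.78 in total.
Per side: 13.78 / 2 = 6.892 in.
Round up → use L = 7 in on each side.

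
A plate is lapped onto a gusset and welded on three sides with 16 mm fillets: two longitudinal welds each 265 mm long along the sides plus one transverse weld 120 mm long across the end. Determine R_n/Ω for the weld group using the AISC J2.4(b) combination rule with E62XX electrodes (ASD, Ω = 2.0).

E62XX → F_EXX = 620 MPa.
t_e = 0.707 × 16 = 11.31 mm.
R_nwl = 0.6 × 620 × 11.31 × 530 × 10⁻³ = 2230 kN (longitudinal, 2 welds).
R_nwt = 0.6 × 620 × 11.31 × 120 × 10⁻³ = 505 kN (transverse, base value).
(i) R_nwl + R_nwt = 2735 kN; (ii) 0.85 R_nwl + 1.5 R_nwt = 2653 kN.
R_n = max = 2735 kN [governs: (i)]; R_n/Ω = 1368 kN.

R_n/Ω ≈ 1370 kN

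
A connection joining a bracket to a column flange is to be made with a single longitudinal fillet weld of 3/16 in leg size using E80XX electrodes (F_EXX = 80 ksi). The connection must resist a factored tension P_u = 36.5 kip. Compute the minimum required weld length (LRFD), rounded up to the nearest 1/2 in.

Throat t_e = 0.707 × 0.1875 = 0.1326 in.
φr_n = 0.75 × 0.6 × 80 × 0.1326 = 4.772 kip/in.
L_req = P_u / φr_n = 36.5 / 4.772 = 7.648 in total.
Round up → use L = 8 in.

L = 8 in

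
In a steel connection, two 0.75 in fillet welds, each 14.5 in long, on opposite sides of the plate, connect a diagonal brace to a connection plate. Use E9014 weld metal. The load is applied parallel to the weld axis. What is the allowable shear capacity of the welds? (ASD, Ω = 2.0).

R_n/Ω ≈ 415 kip

E90XX → F_EXX = 90 ksi.
Effective throat t_e = 0.707 × 0.75 = 0.5302 in.
Total length L = 29 in; A_we = 0.5302 × 29 = 15.38 in².
F_nw = 0.6 F_EXX = 0.6 × 90 = 54 ksi.
R_n = 54 × 15.38 = 830.4 kip; R_n/Ω = 830.4/2.0 = 415.2 kip.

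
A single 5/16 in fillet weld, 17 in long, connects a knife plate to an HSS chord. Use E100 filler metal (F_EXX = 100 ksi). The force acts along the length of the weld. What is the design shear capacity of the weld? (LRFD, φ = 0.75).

φR_n ≈ 169 kip

Effective throat t_e = 0.707 × 0.3125 = 0.2209 in.
Total length L = 17 in; A_we = 0.2209 × 17 = 3.756 in².
F_nw = 0.6 F_EXX = 0.6 × 100 = 60 ksi.
φR_n = 0.75 × 60 × 3.756 = 169 kip.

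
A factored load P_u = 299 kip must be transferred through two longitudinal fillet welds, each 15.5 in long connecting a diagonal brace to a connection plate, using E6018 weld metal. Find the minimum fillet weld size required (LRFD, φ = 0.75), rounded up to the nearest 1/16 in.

w = 9/16 in

E60XX → F_EXX = 60 ksi.
Total weld length L = 31 in.
Required throat t_e = P_u / (φ × 0.6 F_EXX × L) = 299 / (0.75 × 0.6 × 60 × 31) = 0.3572 in.
Required leg w = t_e / 0.707 = 0.5053 in → use 9/16 in.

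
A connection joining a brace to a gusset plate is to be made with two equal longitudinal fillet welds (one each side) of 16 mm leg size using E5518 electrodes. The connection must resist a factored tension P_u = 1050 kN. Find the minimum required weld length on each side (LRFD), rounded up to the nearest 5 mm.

E55XX → F_EXX = 550 MPa.
Throat t_e = 0.707 × 16 = 11.31 mm.
φr_n = 0.75 × 0.6 × 550 × 11.31 × 10⁻³ = 2.8 kN/mm.
L_req = P_u / φr_n = 1050 / 2.8 = 375 mm total.
Per side: 375 / 2 = 187.5 mm.
Round up → use L = 190 mm on each side.

L = 190 mm on each side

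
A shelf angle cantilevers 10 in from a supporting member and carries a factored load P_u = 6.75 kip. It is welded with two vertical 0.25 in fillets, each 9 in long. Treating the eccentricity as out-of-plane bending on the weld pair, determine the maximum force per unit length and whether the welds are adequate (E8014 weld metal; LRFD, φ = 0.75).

E80XX → F_EXX = 80 ksi.
L_w = 2 × 9 = 18 in; section modulus (unit throat) S = 2 × L²/6 = 27 in².
Direct shear f_v = P/L_w = 6.75/18 = 0.375 kip/in.
Moment M = P × e = 6.75 × 10 = 67.5 kip·in; bending f_b = M/S = 2.5 kip/in.
f_max = √(f_v² + f_b²) = √(0.375² + 2.5²) = 2.528 kip/in.
φr_n = 0.75 × 0.6 × 80 × (0.707 × 0.25) = 6.363 kip/in → adequate.

f_max ≈ 2.53 kip/in; adequate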